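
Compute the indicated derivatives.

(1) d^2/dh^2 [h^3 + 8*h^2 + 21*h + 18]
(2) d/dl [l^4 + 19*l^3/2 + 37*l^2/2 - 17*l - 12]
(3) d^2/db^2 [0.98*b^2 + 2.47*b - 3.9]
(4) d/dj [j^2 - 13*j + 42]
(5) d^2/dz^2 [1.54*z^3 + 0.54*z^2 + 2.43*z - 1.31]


(1) = 6*h + 16
(2) = 4*l^3 + 57*l^2/2 + 37*l - 17
(3) = 1.96000000000000
(4) = 2*j - 13
(5) = 9.24*z + 1.08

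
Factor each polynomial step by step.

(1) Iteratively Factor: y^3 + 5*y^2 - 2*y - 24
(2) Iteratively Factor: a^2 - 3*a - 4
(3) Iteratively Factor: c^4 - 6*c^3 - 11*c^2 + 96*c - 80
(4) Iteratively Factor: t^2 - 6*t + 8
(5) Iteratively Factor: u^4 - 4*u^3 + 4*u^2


(1) = (y - 2)*(y^2 + 7*y + 12) = (y - 2)*(y + 3)*(y + 4)
(2) = (a - 4)*(a + 1)
(3) = (c + 4)*(c^3 - 10*c^2 + 29*c - 20) = (c - 5)*(c + 4)*(c^2 - 5*c + 4) = (c - 5)*(c - 1)*(c + 4)*(c - 4)
(4) = (t - 4)*(t - 2)
(5) = (u)*(u^3 - 4*u^2 + 4*u) = u^2*(u^2 - 4*u + 4) = u^2*(u - 2)*(u - 2)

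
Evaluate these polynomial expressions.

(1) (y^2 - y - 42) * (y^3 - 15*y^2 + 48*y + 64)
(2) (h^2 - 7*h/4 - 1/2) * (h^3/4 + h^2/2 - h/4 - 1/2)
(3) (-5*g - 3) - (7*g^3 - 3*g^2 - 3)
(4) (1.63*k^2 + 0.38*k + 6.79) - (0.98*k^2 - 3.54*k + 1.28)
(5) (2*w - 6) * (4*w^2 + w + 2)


(1) = y^5 - 16*y^4 + 21*y^3 + 646*y^2 - 2080*y - 2688
(2) = h^5/4 + h^4/16 - 5*h^3/4 - 5*h^2/16 + h + 1/4
(3) = -7*g^3 + 3*g^2 - 5*g
(4) = 0.65*k^2 + 3.92*k + 5.51
(5) = 8*w^3 - 22*w^2 - 2*w - 12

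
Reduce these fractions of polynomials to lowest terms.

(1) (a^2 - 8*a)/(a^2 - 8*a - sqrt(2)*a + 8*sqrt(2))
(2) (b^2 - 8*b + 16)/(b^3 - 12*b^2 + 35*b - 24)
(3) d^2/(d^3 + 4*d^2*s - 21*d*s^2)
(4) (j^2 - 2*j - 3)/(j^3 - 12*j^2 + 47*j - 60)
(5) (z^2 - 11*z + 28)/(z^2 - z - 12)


(1) = a/(a - sqrt(2))
(2) = (b^2 - 8*b + 16)/(b^3 - 12*b^2 + 35*b - 24)
(3) = -d/(-d^2 - 4*d*s + 21*s^2)
(4) = (j + 1)/(j^2 - 9*j + 20)
(5) = (z - 7)/(z + 3)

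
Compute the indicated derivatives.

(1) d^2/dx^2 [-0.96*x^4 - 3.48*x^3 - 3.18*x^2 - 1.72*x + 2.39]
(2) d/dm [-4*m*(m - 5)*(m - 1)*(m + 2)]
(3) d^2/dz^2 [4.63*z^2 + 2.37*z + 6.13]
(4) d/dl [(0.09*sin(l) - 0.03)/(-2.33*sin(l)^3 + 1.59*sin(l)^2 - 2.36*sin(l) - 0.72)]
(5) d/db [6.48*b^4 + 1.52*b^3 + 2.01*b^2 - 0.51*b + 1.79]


(1) = -11.52*x^2 - 20.88*x - 6.36
(2) = -16*m^3 + 48*m^2 + 56*m - 40
(3) = 9.26000000000000
(4) = (0.4194*sin(l)^3 - 0.3528*sin(l)^2 + 0.0954*sin(l) - 0.1356)*cos(l)/(5.4289*sin(l)^6 - 7.4094*sin(l)^5 + 13.5257*sin(l)^4 - 4.1496*sin(l)^3 + 3.28*sin(l)^2 + 3.3984*sin(l) + 0.5184)
(5) = 25.92*b^3 + 4.56*b^2 + 4.02*b - 0.51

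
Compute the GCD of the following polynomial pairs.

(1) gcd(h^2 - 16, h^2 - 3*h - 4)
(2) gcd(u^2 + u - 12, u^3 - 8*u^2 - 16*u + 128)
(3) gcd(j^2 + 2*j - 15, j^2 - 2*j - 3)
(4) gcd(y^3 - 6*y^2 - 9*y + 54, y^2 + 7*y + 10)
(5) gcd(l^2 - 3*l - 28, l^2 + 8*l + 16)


(1) = h - 4
(2) = u + 4
(3) = j - 3
(4) = gcd((y - 6)*(y - 3)*(y + 3), (y + 2)*(y + 5)) = 1
(5) = gcd((l - 7)*(l + 4), (l + 4)^2) = l + 4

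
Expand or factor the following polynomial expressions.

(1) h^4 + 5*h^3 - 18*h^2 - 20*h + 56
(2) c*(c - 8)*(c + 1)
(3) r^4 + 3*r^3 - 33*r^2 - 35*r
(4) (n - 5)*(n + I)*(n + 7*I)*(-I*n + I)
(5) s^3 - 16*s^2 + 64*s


(1) = (h - 2)^2*(h + 2)*(h + 7)
(2) = c^3 - 7*c^2 - 8*c
(3) = r*(r - 5)*(r + 1)*(r + 7)
(4) = -I*n^4 + 8*n^3 + 6*I*n^3 - 48*n^2 + 2*I*n^2 + 40*n - 42*I*n + 35*I
(5) = s*(s - 8)^2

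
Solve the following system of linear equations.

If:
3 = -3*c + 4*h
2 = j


Then:
c = 4*h/3 - 1
j = 2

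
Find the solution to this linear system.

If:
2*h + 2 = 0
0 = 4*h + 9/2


Then:
No Solution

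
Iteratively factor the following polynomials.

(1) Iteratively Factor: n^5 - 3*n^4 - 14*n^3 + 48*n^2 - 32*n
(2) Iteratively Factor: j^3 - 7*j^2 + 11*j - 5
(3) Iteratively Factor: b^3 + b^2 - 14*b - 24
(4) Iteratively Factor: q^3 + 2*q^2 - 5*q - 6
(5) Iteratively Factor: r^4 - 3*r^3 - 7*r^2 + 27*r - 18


(1) = (n - 1)*(n^4 - 2*n^3 - 16*n^2 + 32*n) = (n - 4)*(n - 1)*(n^3 + 2*n^2 - 8*n) = (n - 4)*(n - 2)*(n - 1)*(n^2 + 4*n) = (n - 4)*(n - 2)*(n - 1)*(n + 4)*(n)
(2) = (j - 1)*(j^2 - 6*j + 5) = (j - 1)^2*(j - 5)
(3) = (b + 2)*(b^2 - b - 12) = (b - 4)*(b + 2)*(b + 3)
(4) = (q + 3)*(q^2 - q - 2) = (q - 2)*(q + 3)*(q + 1)
(5) = (r - 3)*(r^3 - 7*r + 6) = (r - 3)*(r + 3)*(r^2 - 3*r + 2) = (r - 3)*(r - 1)*(r + 3)*(r - 2)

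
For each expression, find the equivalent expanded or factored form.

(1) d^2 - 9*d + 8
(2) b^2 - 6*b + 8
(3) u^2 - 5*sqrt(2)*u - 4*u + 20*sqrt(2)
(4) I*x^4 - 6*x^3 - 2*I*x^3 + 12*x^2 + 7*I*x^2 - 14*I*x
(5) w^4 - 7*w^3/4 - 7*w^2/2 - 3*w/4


(1) = (d - 8)*(d - 1)
(2) = (b - 4)*(b - 2)
(3) = (u - 4)*(u - 5*sqrt(2))
(4) = x*(x - 2)*(x + 7*I)*(I*x + 1)
(5) = w*(w - 3)*(w + 1/4)*(w + 1)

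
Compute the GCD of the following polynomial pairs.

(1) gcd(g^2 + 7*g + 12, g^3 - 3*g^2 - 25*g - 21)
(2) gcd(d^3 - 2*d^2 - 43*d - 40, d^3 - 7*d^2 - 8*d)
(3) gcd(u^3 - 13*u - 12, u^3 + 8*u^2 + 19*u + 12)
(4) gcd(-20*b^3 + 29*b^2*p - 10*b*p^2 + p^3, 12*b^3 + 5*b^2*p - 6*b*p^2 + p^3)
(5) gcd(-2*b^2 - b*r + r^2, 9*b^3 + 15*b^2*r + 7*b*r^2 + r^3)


(1) = g + 3
(2) = gcd((d - 8)*(d + 1)*(d + 5), d*(d - 8)*(d + 1)) = d^2 - 7*d - 8
(3) = gcd((u - 4)*(u + 1)*(u + 3), (u + 1)*(u + 3)*(u + 4)) = u^2 + 4*u + 3
(4) = gcd((-5*b + p)*(-4*b + p)*(-b + p), (-4*b + p)*(-3*b + p)*(b + p)) = -4*b + p
(5) = b + r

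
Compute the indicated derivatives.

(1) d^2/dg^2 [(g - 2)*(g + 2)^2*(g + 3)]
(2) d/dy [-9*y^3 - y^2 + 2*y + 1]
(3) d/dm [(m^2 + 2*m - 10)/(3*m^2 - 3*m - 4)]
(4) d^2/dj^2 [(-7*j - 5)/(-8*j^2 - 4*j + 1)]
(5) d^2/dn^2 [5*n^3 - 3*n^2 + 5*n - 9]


(1) = 12*g^2 + 30*g + 4
(2) = -27*y^2 - 2*y + 2
(3) = (-9*m^2 + 52*m - 38)/(9*m^4 - 18*m^3 - 15*m^2 + 24*m + 16)
(4) = 8*(4*(4*j + 1)^2*(7*j + 5) - (42*j + 17)*(8*j^2 + 4*j - 1))/(8*j^2 + 4*j - 1)^3
(5) = 30*n - 6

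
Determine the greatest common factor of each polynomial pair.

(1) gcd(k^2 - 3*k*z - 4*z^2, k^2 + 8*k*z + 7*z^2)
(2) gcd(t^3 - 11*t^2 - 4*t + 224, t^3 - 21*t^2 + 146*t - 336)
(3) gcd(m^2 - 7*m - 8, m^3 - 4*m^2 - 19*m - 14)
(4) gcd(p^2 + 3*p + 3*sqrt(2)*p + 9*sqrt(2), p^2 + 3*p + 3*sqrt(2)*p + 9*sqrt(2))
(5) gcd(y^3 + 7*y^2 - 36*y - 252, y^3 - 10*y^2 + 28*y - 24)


(1) = k + z
(2) = gcd((t - 8)*(t - 7)*(t + 4), (t - 8)*(t - 7)*(t - 6)) = t^2 - 15*t + 56
(3) = m + 1
(4) = p^2 + p*(3 + 3*sqrt(2)) + 9*sqrt(2)
(5) = y - 6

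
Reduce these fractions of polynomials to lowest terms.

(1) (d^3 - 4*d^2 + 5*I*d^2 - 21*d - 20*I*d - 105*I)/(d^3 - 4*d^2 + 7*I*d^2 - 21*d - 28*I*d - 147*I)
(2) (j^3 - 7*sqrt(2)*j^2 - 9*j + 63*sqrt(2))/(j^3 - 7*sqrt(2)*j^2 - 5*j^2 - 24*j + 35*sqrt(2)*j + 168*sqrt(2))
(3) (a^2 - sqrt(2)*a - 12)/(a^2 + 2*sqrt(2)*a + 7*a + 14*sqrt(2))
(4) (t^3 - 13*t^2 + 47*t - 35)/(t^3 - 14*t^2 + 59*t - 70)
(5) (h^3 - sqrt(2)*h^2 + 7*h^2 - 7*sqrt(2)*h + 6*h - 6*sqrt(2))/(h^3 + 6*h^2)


(1) = (d + 5*I)/(d + 7*I)
(2) = (j - 3)/(j - 8)
(3) = (a - 3*sqrt(2))/(a + 7)
(4) = (t - 1)/(t - 2)
(5) = (h^2 + h*(1 - sqrt(2)) - sqrt(2))/h^2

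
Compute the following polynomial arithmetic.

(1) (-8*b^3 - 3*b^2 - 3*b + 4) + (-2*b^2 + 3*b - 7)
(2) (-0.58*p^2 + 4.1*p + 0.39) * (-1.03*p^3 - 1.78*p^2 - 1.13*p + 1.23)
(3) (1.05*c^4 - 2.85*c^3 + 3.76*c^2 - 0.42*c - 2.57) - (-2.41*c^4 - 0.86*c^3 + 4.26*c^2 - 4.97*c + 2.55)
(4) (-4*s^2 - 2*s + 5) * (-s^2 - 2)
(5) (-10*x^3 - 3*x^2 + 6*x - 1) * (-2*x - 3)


(1) = -8*b^3 - 5*b^2 - 3
(2) = 0.5974*p^5 - 3.1906*p^4 - 7.0443*p^3 - 6.0406*p^2 + 4.6023*p + 0.4797
(3) = 3.46*c^4 - 1.99*c^3 - 0.5*c^2 + 4.55*c - 5.12
(4) = 4*s^4 + 2*s^3 + 3*s^2 + 4*s - 10
(5) = 20*x^4 + 36*x^3 - 3*x^2 - 16*x + 3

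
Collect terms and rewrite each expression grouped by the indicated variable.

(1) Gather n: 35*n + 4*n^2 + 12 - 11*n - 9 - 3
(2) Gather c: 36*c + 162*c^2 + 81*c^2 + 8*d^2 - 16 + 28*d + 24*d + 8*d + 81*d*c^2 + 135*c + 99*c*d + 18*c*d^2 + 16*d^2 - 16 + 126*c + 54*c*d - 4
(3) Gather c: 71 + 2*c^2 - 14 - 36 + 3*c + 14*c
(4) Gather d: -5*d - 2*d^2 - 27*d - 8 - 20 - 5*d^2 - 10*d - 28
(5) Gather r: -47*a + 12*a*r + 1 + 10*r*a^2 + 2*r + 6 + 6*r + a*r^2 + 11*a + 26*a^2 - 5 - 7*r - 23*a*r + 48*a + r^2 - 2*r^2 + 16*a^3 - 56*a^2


(1) = 4*n^2 + 24*n
(2) = c^2*(81*d + 243) + c*(18*d^2 + 153*d + 297) + 24*d^2 + 60*d - 36
(3) = 2*c^2 + 17*c + 21
(4) = -7*d^2 - 42*d - 56
(5) = 16*a^3 - 30*a^2 + 12*a + r^2*(a - 1) + r*(10*a^2 - 11*a + 1) + 2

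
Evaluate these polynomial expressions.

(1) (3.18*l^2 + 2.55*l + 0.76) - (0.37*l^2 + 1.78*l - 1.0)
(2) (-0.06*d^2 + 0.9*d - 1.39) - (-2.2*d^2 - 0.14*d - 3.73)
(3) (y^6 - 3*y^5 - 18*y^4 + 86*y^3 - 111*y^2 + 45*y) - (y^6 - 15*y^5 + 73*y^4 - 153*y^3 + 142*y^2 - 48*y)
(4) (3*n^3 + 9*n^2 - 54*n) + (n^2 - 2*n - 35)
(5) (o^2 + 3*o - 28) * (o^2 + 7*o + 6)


(1) = 2.81*l^2 + 0.77*l + 1.76
(2) = 2.14*d^2 + 1.04*d + 2.34
(3) = 12*y^5 - 91*y^4 + 239*y^3 - 253*y^2 + 93*y
(4) = 3*n^3 + 10*n^2 - 56*n - 35
(5) = o^4 + 10*o^3 - o^2 - 178*o - 168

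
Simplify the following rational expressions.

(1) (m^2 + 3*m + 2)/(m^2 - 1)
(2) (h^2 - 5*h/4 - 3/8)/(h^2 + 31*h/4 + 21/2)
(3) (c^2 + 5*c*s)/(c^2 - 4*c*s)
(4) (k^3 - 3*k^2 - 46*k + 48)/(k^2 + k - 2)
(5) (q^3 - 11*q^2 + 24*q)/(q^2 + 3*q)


(1) = (m + 2)/(m - 1)
(2) = (8*h^2 - 10*h - 3)/(8*h^2 + 62*h + 84)
(3) = (-c - 5*s)/(-c + 4*s)
(4) = (k^2 - 2*k - 48)/(k + 2)
(5) = (q^2 - 11*q + 24)/(q + 3)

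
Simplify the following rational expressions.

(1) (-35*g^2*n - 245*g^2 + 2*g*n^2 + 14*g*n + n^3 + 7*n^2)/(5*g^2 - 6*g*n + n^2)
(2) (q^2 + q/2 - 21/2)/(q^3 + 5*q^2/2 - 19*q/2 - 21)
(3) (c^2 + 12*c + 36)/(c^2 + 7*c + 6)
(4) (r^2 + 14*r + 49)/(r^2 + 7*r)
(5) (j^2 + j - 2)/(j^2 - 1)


(1) = (-7*g*n - 49*g - n^2 - 7*n)/(g - n)
(2) = 1/(q + 2)
(3) = (c + 6)/(c + 1)
(4) = (r + 7)/r
(5) = (j + 2)/(j + 1)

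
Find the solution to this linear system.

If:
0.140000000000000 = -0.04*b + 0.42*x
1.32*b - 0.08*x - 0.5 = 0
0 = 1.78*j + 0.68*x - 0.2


Then:
b = 0.40
j = -0.03
x = 0.37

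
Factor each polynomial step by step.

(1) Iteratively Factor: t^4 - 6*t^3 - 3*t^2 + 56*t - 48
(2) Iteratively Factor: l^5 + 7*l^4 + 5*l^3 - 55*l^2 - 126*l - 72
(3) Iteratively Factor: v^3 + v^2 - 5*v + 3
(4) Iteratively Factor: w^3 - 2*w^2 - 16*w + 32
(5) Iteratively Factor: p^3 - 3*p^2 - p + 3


(1) = (t + 3)*(t^3 - 9*t^2 + 24*t - 16) = (t - 4)*(t + 3)*(t^2 - 5*t + 4) = (t - 4)*(t - 1)*(t + 3)*(t - 4)
(2) = (l + 1)*(l^4 + 6*l^3 - l^2 - 54*l - 72) = (l - 3)*(l + 1)*(l^3 + 9*l^2 + 26*l + 24) = (l - 3)*(l + 1)*(l + 3)*(l^2 + 6*l + 8) = (l - 3)*(l + 1)*(l + 2)*(l + 3)*(l + 4)
(3) = (v - 1)*(v^2 + 2*v - 3) = (v - 1)*(v + 3)*(v - 1)
(4) = (w - 2)*(w^2 - 16) = (w - 4)*(w - 2)*(w + 4)
(5) = (p - 1)*(p^2 - 2*p - 3) = (p - 3)*(p - 1)*(p + 1)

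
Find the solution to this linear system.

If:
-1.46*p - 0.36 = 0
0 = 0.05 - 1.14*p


Then:
No Solution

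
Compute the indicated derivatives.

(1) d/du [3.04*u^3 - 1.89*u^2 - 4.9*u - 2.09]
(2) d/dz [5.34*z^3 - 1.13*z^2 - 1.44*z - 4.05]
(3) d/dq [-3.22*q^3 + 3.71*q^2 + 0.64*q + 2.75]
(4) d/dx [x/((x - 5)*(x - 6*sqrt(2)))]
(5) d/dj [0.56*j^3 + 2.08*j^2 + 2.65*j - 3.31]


(1) = 9.12*u^2 - 3.78*u - 4.9
(2) = 16.02*z^2 - 2.26*z - 1.44
(3) = -9.66*q^2 + 7.42*q + 0.64
(4) = -x^2/((x - 5)^2*(x - 6*sqrt(2))^2) + 30*sqrt(2)/((x - 5)^2*(x - 6*sqrt(2))^2)
(5) = 1.68*j^2 + 4.16*j + 2.65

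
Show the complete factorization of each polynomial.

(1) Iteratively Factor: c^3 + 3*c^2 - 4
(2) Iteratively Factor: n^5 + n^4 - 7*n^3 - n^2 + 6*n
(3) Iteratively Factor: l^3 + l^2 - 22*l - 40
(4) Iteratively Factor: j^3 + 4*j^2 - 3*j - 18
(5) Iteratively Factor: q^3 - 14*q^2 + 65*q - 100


(1) = (c - 1)*(c^2 + 4*c + 4) = (c - 1)*(c + 2)*(c + 2)
(2) = (n + 1)*(n^4 - 7*n^2 + 6*n) = n*(n + 1)*(n^3 - 7*n + 6) = n*(n + 1)*(n + 3)*(n^2 - 3*n + 2) = n*(n - 1)*(n + 1)*(n + 3)*(n - 2)
(3) = (l - 5)*(l^2 + 6*l + 8) = (l - 5)*(l + 2)*(l + 4)
(4) = (j + 3)*(j^2 + j - 6) = (j - 2)*(j + 3)*(j + 3)
(5) = (q - 5)*(q^2 - 9*q + 20) = (q - 5)*(q - 4)*(q - 5)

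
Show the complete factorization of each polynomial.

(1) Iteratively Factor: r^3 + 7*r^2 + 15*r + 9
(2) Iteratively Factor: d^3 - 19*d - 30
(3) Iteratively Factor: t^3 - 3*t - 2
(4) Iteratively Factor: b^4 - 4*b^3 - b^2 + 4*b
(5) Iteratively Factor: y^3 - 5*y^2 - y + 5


(1) = (r + 3)*(r^2 + 4*r + 3) = (r + 1)*(r + 3)*(r + 3)
(2) = (d + 3)*(d^2 - 3*d - 10) = (d - 5)*(d + 3)*(d + 2)
(3) = (t + 1)*(t^2 - t - 2) = (t + 1)^2*(t - 2)
(4) = (b - 1)*(b^3 - 3*b^2 - 4*b) = (b - 1)*(b + 1)*(b^2 - 4*b) = (b - 4)*(b - 1)*(b + 1)*(b)
(5) = (y + 1)*(y^2 - 6*y + 5) = (y - 1)*(y + 1)*(y - 5)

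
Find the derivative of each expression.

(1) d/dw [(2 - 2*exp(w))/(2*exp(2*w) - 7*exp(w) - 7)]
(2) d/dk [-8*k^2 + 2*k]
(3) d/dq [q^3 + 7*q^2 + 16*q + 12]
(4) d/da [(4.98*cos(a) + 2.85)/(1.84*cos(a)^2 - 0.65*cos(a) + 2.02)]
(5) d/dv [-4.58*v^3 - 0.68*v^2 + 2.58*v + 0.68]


(1) = 4*(exp(2*w) - 2*exp(w) + 7)*exp(w)/(4*exp(4*w) - 28*exp(3*w) + 21*exp(2*w) + 98*exp(w) + 49)
(2) = 2 - 16*k
(3) = 3*q^2 + 14*q + 16
(4) = (9.1632*cos(a)^2 + 10.488*cos(a) - 11.9121)*sin(a)/(3.3856*cos(a)^4 - 2.392*cos(a)^3 + 7.8561*cos(a)^2 - 2.626*cos(a) + 4.0804)
(5) = -13.74*v^2 - 1.36*v + 2.58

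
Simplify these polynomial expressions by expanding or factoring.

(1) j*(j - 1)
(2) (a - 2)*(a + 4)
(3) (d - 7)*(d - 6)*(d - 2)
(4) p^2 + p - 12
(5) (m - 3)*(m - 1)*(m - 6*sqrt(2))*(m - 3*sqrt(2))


(1) = j^2 - j
(2) = a^2 + 2*a - 8
(3) = d^3 - 15*d^2 + 68*d - 84
(4) = (p - 3)*(p + 4)
(5) = m^4 - 9*sqrt(2)*m^3 - 4*m^3 + 39*m^2 + 36*sqrt(2)*m^2 - 144*m - 27*sqrt(2)*m + 108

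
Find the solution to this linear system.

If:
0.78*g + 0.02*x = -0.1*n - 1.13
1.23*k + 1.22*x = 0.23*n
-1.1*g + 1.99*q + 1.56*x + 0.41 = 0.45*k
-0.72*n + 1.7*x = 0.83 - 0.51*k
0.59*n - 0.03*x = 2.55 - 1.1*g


Then:
g = -2.88
k = -4.01
n = 10.00
q = -7.35
x = 5.92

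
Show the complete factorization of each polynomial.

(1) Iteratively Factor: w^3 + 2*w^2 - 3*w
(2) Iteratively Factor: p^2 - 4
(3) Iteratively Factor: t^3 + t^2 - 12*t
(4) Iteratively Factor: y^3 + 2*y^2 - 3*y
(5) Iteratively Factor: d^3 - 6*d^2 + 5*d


(1) = (w)*(w^2 + 2*w - 3) = w*(w + 3)*(w - 1)
(2) = (p + 2)*(p - 2)
(3) = (t - 3)*(t^2 + 4*t) = (t - 3)*(t + 4)*(t)
(4) = (y + 3)*(y^2 - y) = y*(y + 3)*(y - 1)
(5) = (d - 5)*(d^2 - d) = d*(d - 5)*(d - 1)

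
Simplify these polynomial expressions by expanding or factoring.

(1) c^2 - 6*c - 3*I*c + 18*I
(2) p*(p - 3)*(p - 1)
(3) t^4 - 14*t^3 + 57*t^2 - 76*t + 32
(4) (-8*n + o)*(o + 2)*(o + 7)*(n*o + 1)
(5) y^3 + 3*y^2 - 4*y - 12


(1) = (c - 6)*(c - 3*I)
(2) = p^3 - 4*p^2 + 3*p
(3) = (t - 8)*(t - 4)*(t - 1)^2
(4) = -8*n^2*o^3 - 72*n^2*o^2 - 112*n^2*o + n*o^4 + 9*n*o^3 + 6*n*o^2 - 72*n*o - 112*n + o^3 + 9*o^2 + 14*o
(5) = (y - 2)*(y + 2)*(y + 3)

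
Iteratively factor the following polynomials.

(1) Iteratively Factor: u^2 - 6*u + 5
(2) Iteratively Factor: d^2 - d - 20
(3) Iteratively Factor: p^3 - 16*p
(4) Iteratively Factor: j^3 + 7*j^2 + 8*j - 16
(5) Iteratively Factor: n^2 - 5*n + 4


(1) = (u - 5)*(u - 1)
(2) = (d - 5)*(d + 4)
(3) = (p - 4)*(p^2 + 4*p) = p*(p - 4)*(p + 4)
(4) = (j + 4)*(j^2 + 3*j - 4) = (j - 1)*(j + 4)*(j + 4)
(5) = (n - 4)*(n - 1)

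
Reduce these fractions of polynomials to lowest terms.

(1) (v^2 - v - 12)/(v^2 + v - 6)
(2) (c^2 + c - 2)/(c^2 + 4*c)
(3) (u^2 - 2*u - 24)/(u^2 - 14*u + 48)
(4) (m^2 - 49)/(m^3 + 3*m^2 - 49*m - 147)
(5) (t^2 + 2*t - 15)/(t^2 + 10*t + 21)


(1) = (v - 4)/(v - 2)
(2) = (c^2 + c - 2)/(c^2 + 4*c)
(3) = (u + 4)/(u - 8)
(4) = 1/(m + 3)
(5) = (t^2 + 2*t - 15)/(t^2 + 10*t + 21)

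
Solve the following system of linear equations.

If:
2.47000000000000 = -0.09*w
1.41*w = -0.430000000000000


Then:
No Solution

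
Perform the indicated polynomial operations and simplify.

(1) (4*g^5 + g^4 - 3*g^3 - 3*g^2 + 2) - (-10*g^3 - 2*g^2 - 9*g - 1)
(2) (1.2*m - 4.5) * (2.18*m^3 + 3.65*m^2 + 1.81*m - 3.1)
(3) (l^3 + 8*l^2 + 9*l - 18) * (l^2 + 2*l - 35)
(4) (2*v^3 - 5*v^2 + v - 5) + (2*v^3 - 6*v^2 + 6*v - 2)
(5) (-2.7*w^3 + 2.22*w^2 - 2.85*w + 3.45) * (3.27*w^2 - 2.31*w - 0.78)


(1) = 4*g^5 + g^4 + 7*g^3 - g^2 + 9*g + 3
(2) = 2.616*m^4 - 5.43*m^3 - 14.253*m^2 - 11.865*m + 13.95
(3) = l^5 + 10*l^4 - 10*l^3 - 280*l^2 - 351*l + 630
(4) = 4*v^3 - 11*v^2 + 7*v - 7
(5) = -8.829*w^5 + 13.4964*w^4 - 12.3417*w^3 + 16.1334*w^2 - 5.7465*w - 2.691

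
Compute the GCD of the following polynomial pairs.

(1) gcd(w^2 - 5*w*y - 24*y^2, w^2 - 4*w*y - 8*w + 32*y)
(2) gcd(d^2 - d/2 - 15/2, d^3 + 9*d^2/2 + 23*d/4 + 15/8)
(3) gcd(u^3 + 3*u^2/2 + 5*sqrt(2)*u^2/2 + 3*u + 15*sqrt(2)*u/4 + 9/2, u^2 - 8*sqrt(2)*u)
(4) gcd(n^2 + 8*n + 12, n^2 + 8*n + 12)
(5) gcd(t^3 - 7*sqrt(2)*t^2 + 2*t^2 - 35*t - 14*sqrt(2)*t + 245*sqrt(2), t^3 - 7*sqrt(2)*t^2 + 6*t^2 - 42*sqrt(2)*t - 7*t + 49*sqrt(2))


(1) = 1
(2) = gcd((d - 3)*(d + 5/2), (d + 1/2)*(d + 3/2)*(d + 5/2)) = d + 5/2
(3) = 1
(4) = n^2 + 8*n + 12
(5) = gcd((t - 5)*(t + 7)*(t - 7*sqrt(2)), (t - 1)*(t + 7)*(t - 7*sqrt(2))) = t^2 + t*(7 - 7*sqrt(2)) - 49*sqrt(2)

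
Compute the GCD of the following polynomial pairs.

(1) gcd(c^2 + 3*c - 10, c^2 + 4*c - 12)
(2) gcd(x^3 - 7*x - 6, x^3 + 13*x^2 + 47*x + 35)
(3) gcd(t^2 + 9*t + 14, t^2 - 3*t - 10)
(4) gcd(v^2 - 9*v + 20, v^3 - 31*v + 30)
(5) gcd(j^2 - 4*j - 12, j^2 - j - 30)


(1) = gcd((c - 2)*(c + 5), (c - 2)*(c + 6)) = c - 2
(2) = gcd((x - 3)*(x + 1)*(x + 2), (x + 1)*(x + 5)*(x + 7)) = x + 1
(3) = gcd((t + 2)*(t + 7), (t - 5)*(t + 2)) = t + 2
(4) = gcd((v - 5)*(v - 4), (v - 5)*(v - 1)*(v + 6)) = v - 5
(5) = gcd((j - 6)*(j + 2), (j - 6)*(j + 5)) = j - 6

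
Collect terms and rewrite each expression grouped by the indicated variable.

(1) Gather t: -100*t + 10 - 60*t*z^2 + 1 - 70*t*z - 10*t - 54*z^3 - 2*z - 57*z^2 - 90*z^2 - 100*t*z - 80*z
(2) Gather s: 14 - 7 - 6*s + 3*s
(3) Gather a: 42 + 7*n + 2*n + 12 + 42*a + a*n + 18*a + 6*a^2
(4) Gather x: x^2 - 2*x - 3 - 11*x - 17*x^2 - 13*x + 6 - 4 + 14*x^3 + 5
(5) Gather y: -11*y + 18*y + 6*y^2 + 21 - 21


(1) = t*(-60*z^2 - 170*z - 110) - 54*z^3 - 147*z^2 - 82*z + 11
(2) = 7 - 3*s
(3) = 6*a^2 + a*(n + 60) + 9*n + 54
(4) = 14*x^3 - 16*x^2 - 26*x + 4
(5) = 6*y^2 + 7*y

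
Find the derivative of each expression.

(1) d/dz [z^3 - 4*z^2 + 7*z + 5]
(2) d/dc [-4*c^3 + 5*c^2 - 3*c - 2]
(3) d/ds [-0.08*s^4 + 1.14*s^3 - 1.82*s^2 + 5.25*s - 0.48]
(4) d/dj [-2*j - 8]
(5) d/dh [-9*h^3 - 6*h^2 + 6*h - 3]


(1) = 3*z^2 - 8*z + 7
(2) = -12*c^2 + 10*c - 3
(3) = -0.32*s^3 + 3.42*s^2 - 3.64*s + 5.25
(4) = -2
(5) = -27*h^2 - 12*h + 6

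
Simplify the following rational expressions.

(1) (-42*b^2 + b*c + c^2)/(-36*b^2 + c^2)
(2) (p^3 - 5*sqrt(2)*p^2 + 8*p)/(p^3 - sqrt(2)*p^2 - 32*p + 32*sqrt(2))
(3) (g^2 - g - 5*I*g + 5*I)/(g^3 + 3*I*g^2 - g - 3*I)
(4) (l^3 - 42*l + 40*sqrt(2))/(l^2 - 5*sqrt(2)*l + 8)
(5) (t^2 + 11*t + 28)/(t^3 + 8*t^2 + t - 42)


(1) = (7*b + c)/(6*b + c)
(2) = p/(p + 4*sqrt(2))
(3) = (g - 5*I)/(g^2 + g*(1 + 3*I) + 3*I)
(4) = l + 5*sqrt(2)
(5) = (t + 4)/(t^2 + t - 6)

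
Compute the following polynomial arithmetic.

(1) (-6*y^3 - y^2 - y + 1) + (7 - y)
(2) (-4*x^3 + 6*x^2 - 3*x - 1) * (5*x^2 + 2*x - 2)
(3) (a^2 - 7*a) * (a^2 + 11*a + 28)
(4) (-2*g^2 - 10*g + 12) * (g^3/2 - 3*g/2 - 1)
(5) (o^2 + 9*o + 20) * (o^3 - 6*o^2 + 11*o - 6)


(1) = -6*y^3 - y^2 - 2*y + 8
(2) = -20*x^5 + 22*x^4 + 5*x^3 - 23*x^2 + 4*x + 2
(3) = a^4 + 4*a^3 - 49*a^2 - 196*a
(4) = -g^5 - 5*g^4 + 9*g^3 + 17*g^2 - 8*g - 12
(5) = o^5 + 3*o^4 - 23*o^3 - 27*o^2 + 166*o - 120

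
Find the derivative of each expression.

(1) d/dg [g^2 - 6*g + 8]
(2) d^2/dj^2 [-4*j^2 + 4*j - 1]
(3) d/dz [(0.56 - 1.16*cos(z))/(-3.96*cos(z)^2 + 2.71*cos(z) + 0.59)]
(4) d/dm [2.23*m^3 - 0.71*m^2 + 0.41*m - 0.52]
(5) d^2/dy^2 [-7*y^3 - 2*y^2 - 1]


(1) = 2*g - 6
(2) = -8
(3) = (4.5936*cos(z)^2 - 4.4352*cos(z) + 2.202)*sin(z)/(15.6816*cos(z)^4 - 21.4632*cos(z)^3 + 2.6713*cos(z)^2 + 3.1978*cos(z) + 0.3481)
(4) = 6.69*m^2 - 1.42*m + 0.41
(5) = -42*y - 4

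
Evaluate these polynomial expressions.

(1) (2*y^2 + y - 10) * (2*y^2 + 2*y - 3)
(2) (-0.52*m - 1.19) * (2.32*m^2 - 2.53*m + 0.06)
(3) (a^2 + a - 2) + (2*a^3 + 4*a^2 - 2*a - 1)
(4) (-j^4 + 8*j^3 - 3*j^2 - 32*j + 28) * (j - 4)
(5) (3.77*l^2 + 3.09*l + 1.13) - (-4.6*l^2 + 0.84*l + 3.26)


(1) = 4*y^4 + 6*y^3 - 24*y^2 - 23*y + 30
(2) = -1.2064*m^3 - 1.4452*m^2 + 2.9795*m - 0.0714
(3) = 2*a^3 + 5*a^2 - a - 3
(4) = -j^5 + 12*j^4 - 35*j^3 - 20*j^2 + 156*j - 112
(5) = 8.37*l^2 + 2.25*l - 2.13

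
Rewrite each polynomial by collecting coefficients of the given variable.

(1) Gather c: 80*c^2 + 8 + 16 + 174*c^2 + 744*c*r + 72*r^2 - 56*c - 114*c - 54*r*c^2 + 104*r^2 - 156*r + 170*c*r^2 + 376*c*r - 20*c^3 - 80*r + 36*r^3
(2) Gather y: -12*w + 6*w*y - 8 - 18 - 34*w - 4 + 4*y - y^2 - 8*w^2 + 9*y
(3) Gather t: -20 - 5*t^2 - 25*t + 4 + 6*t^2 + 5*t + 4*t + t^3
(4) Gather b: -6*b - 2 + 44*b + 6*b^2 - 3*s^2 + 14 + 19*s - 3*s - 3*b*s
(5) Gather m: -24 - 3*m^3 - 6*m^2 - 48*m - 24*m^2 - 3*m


(1) = -20*c^3 + c^2*(254 - 54*r) + c*(170*r^2 + 1120*r - 170) + 36*r^3 + 176*r^2 - 236*r + 24
(2) = -8*w^2 - 46*w - y^2 + y*(6*w + 13) - 30
(3) = t^3 + t^2 - 16*t - 16
(4) = 6*b^2 + b*(38 - 3*s) - 3*s^2 + 16*s + 12
(5) = -3*m^3 - 30*m^2 - 51*m - 24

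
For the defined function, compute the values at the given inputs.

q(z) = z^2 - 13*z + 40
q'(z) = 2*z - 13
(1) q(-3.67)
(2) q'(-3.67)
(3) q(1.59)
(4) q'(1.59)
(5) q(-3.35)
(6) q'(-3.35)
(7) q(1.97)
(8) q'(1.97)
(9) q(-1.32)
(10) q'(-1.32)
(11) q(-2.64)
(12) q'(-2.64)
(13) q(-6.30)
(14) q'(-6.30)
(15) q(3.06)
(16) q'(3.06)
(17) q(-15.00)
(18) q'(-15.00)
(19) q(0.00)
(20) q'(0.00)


(1) = 101.18
(2) = -20.34
(3) = 21.86
(4) = -9.82
(5) = 94.77
(6) = -19.70
(7) = 18.27
(8) = -9.06
(9) = 58.90
(10) = -15.64
(11) = 81.29
(12) = -18.28
(13) = 161.59
(14) = -25.60
(15) = 9.58
(16) = -6.88
(17) = 460.00
(18) = -43.00
(19) = 40.00
(20) = -13.00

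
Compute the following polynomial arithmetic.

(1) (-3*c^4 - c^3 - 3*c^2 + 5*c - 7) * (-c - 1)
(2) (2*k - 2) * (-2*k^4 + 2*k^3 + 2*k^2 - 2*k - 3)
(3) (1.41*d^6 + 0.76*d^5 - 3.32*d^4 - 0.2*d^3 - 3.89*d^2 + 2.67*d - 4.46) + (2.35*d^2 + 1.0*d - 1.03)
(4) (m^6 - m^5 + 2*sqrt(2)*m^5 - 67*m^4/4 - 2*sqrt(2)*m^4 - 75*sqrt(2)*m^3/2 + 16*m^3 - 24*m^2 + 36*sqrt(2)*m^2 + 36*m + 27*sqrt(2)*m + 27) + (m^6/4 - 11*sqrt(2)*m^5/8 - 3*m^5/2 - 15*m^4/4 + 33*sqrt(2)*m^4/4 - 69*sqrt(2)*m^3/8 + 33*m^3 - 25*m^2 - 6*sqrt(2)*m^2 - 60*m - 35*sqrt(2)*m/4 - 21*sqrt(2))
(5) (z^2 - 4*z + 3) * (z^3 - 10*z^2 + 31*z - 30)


(1) = 3*c^5 + 4*c^4 + 4*c^3 - 2*c^2 + 2*c + 7
(2) = -4*k^5 + 8*k^4 - 8*k^2 - 2*k + 6
(3) = 1.41*d^6 + 0.76*d^5 - 3.32*d^4 - 0.2*d^3 - 1.54*d^2 + 3.67*d - 5.49
(4) = 5*m^6/4 - 5*m^5/2 + 5*sqrt(2)*m^5/8 - 41*m^4/2 + 25*sqrt(2)*m^4/4 - 369*sqrt(2)*m^3/8 + 49*m^3 - 49*m^2 + 30*sqrt(2)*m^2 - 24*m + 73*sqrt(2)*m/4 - 21*sqrt(2) + 27
(5) = z^5 - 14*z^4 + 74*z^3 - 184*z^2 + 213*z - 90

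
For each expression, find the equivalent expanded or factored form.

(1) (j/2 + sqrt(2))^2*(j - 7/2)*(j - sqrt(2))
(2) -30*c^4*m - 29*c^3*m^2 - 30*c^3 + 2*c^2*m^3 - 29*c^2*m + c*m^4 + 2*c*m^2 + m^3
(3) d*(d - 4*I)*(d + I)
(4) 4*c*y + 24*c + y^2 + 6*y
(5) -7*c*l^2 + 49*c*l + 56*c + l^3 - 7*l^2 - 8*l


(1) = j^4/4 - 7*j^3/8 + 3*sqrt(2)*j^3/4 - 21*sqrt(2)*j^2/8 - 2*sqrt(2)*j + 7*sqrt(2)
(2) = (-5*c + m)*(c + m)*(6*c + m)*(c*m + 1)
(3) = d^3 - 3*I*d^2 + 4*d
(4) = (4*c + y)*(y + 6)
(5) = (-7*c + l)*(l - 8)*(l + 1)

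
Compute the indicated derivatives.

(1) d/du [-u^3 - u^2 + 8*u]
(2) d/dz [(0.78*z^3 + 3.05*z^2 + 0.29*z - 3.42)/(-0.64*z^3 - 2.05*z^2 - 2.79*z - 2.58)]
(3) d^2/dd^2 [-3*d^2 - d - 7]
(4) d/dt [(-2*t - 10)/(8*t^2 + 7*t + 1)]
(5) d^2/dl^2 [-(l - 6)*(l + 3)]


(1) = -3*u^2 - 2*u + 8
(2) = (0.353*z^4 - 3.9812*z^3 - 20.5186*z^2 - 29.76*z - 10.29)/(0.4096*z^6 + 2.624*z^5 + 7.7737*z^4 + 14.7414*z^3 + 18.3621*z^2 + 14.3964*z + 6.6564)
(3) = -6
(4) = 4*(4*t^2 + 40*t + 17)/(64*t^4 + 112*t^3 + 65*t^2 + 14*t + 1)
(5) = -2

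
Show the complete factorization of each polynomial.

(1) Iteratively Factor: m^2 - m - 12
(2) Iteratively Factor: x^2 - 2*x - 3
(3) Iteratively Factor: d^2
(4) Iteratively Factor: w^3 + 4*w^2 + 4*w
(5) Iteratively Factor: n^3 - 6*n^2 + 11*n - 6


(1) = (m + 3)*(m - 4)
(2) = (x - 3)*(x + 1)
(3) = (d)*(d)
(4) = (w)*(w^2 + 4*w + 4) = w*(w + 2)*(w + 2)
(5) = (n - 3)*(n^2 - 3*n + 2) = (n - 3)*(n - 1)*(n - 2)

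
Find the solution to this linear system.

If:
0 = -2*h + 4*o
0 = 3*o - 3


Then:
h = 2
o = 1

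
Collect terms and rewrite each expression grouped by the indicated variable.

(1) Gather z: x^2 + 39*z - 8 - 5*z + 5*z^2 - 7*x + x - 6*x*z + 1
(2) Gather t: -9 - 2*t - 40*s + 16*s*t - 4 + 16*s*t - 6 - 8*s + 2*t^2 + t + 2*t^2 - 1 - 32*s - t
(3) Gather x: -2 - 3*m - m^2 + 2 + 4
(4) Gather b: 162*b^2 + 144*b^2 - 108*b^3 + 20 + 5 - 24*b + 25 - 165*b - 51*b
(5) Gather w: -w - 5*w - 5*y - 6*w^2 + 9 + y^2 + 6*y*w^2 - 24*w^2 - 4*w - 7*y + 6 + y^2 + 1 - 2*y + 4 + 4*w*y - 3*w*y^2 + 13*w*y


(1) = x^2 - 6*x + 5*z^2 + z*(34 - 6*x) - 7
(2) = -80*s + 4*t^2 + t*(32*s - 2) - 20
(3) = -m^2 - 3*m + 4
(4) = -108*b^3 + 306*b^2 - 240*b + 50
(5) = w^2*(6*y - 30) + w*(-3*y^2 + 17*y - 10) + 2*y^2 - 14*y + 20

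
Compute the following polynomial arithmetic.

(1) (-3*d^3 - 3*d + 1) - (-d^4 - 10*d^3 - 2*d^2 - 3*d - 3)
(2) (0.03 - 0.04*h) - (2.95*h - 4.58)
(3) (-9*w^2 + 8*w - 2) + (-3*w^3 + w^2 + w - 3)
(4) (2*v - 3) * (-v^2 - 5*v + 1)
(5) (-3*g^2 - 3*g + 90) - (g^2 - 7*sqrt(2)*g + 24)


(1) = d^4 + 7*d^3 + 2*d^2 + 4
(2) = 4.61 - 2.99*h
(3) = -3*w^3 - 8*w^2 + 9*w - 5
(4) = -2*v^3 - 7*v^2 + 17*v - 3
(5) = -4*g^2 - 3*g + 7*sqrt(2)*g + 66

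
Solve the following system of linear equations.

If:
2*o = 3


Then:
o = 3/2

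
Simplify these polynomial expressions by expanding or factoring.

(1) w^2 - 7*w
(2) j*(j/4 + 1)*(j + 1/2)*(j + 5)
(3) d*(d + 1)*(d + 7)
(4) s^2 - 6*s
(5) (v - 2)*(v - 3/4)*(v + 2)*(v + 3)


(1) = w*(w - 7)
(2) = j^4/4 + 19*j^3/8 + 49*j^2/8 + 5*j/2
(3) = d^3 + 8*d^2 + 7*d
(4) = s*(s - 6)
(5) = v^4 + 9*v^3/4 - 25*v^2/4 - 9*v + 9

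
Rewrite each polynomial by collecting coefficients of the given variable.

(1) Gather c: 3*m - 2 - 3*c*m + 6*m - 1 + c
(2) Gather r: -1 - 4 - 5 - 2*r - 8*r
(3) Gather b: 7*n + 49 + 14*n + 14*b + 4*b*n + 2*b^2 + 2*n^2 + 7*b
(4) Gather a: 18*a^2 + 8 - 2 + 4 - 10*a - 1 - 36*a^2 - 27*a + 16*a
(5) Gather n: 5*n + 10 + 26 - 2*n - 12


(1) = c*(1 - 3*m) + 9*m - 3
(2) = -10*r - 10
(3) = 2*b^2 + b*(4*n + 21) + 2*n^2 + 21*n + 49
(4) = -18*a^2 - 21*a + 9
(5) = 3*n + 24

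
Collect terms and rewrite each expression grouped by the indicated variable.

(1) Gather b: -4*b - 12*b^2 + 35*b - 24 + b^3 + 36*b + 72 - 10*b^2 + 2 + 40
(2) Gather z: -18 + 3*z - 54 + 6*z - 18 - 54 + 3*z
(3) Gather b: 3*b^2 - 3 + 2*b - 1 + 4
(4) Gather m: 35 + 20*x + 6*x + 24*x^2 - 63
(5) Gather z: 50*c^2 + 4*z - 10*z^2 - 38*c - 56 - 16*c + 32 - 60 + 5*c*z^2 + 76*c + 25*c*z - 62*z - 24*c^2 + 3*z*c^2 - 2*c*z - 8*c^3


(1) = b^3 - 22*b^2 + 67*b + 90
(2) = 12*z - 144
(3) = 3*b^2 + 2*b
(4) = 24*x^2 + 26*x - 28
(5) = -8*c^3 + 26*c^2 + 22*c + z^2*(5*c - 10) + z*(3*c^2 + 23*c - 58) - 84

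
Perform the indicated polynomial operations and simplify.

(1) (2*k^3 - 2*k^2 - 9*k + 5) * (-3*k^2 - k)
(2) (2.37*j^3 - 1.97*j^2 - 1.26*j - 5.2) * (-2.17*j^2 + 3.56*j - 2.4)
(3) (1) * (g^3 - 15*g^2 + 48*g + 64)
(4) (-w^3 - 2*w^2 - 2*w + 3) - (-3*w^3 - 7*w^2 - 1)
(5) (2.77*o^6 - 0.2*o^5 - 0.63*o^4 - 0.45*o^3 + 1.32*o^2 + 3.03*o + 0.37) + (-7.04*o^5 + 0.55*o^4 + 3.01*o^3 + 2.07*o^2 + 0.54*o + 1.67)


(1) = -6*k^5 + 4*k^4 + 29*k^3 - 6*k^2 - 5*k
(2) = -5.1429*j^5 + 12.7121*j^4 - 9.967*j^3 + 11.5264*j^2 - 15.488*j + 12.48
(3) = g^3 - 15*g^2 + 48*g + 64
(4) = 2*w^3 + 5*w^2 - 2*w + 4
(5) = 2.77*o^6 - 7.24*o^5 - 0.08*o^4 + 2.56*o^3 + 3.39*o^2 + 3.57*o + 2.04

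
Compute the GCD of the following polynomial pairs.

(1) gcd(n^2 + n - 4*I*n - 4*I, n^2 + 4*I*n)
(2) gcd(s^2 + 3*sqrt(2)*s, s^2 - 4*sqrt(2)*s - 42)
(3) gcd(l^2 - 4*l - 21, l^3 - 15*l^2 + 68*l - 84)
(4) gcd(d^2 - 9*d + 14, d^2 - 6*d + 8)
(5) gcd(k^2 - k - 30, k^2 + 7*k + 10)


(1) = 1
(2) = s + 3*sqrt(2)
(3) = l - 7
(4) = gcd((d - 7)*(d - 2), (d - 4)*(d - 2)) = d - 2
(5) = k + 5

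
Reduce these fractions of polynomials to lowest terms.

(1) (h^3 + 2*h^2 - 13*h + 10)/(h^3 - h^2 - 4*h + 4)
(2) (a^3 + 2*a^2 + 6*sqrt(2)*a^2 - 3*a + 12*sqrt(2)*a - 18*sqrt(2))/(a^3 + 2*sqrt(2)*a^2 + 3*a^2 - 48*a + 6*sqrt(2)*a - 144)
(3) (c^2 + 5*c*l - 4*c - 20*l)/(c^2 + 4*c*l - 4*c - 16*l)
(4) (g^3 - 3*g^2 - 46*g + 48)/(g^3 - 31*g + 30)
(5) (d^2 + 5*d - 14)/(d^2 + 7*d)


(1) = (h + 5)/(h + 2)
(2) = (a - 1)/(a - 4*sqrt(2))
(3) = (c + 5*l)/(c + 4*l)
(4) = (g - 8)/(g - 5)
(5) = (d - 2)/d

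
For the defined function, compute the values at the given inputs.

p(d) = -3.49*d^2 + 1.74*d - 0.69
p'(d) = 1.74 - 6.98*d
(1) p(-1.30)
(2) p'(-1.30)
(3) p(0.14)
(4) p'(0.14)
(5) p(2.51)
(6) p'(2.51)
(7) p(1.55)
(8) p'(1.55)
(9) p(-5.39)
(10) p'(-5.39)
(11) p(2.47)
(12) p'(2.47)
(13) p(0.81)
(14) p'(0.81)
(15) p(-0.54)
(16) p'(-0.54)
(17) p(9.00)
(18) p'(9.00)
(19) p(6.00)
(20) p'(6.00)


(1) = -8.85
(2) = 10.81
(3) = -0.51
(4) = 0.76
(5) = -18.31
(6) = -15.78
(7) = -6.38
(8) = -9.08
(9) = -111.46
(10) = 39.36
(11) = -17.68
(12) = -15.50
(13) = -1.57
(14) = -3.91
(15) = -2.65
(16) = 5.51
(17) = -267.72
(18) = -61.08
(19) = -115.89
(20) = -40.14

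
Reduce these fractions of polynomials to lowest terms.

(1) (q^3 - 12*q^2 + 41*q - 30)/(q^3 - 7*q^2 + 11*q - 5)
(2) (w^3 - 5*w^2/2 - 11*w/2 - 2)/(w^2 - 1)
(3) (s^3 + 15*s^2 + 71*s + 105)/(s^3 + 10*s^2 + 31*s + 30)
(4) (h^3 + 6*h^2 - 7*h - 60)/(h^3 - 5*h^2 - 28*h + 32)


(1) = (q - 6)/(q - 1)
(2) = (2*w^2 - 7*w - 4)/(2*w - 2)
(3) = (s + 7)/(s + 2)
(4) = (h^2 + 2*h - 15)/(h^2 - 9*h + 8)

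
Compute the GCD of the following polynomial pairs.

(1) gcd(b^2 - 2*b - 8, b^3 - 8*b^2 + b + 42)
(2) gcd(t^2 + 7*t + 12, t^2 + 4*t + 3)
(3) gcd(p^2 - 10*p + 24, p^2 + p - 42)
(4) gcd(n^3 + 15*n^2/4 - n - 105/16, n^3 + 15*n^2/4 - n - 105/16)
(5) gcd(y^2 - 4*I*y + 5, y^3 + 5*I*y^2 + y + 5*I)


(1) = b + 2
(2) = gcd((t + 3)*(t + 4), (t + 1)*(t + 3)) = t + 3
(3) = p - 6
(4) = n^3 + 15*n^2/4 - n - 105/16
(5) = y + I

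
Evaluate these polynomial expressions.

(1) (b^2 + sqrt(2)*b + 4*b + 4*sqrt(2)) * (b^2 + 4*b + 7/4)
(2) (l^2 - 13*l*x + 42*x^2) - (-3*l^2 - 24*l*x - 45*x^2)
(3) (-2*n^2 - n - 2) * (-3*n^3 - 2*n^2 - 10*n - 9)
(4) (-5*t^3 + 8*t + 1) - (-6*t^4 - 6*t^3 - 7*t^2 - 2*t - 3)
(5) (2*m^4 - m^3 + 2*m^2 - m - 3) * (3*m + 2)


(1) = b^4 + sqrt(2)*b^3 + 8*b^3 + 8*sqrt(2)*b^2 + 71*b^2/4 + 7*b + 71*sqrt(2)*b/4 + 7*sqrt(2)
(2) = 4*l^2 + 11*l*x + 87*x^2
(3) = 6*n^5 + 7*n^4 + 28*n^3 + 32*n^2 + 29*n + 18
(4) = 6*t^4 + t^3 + 7*t^2 + 10*t + 4
(5) = 6*m^5 + m^4 + 4*m^3 + m^2 - 11*m - 6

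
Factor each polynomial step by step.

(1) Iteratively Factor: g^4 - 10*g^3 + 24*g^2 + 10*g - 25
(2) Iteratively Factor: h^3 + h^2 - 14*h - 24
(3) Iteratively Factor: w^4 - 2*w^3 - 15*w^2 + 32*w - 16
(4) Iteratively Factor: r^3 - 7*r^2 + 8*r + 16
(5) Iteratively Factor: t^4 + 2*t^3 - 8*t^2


(1) = (g + 1)*(g^3 - 11*g^2 + 35*g - 25) = (g - 5)*(g + 1)*(g^2 - 6*g + 5) = (g - 5)*(g - 1)*(g + 1)*(g - 5)
(2) = (h + 3)*(h^2 - 2*h - 8) = (h + 2)*(h + 3)*(h - 4)
(3) = (w + 4)*(w^3 - 6*w^2 + 9*w - 4) = (w - 4)*(w + 4)*(w^2 - 2*w + 1) = (w - 4)*(w - 1)*(w + 4)*(w - 1)
(4) = (r + 1)*(r^2 - 8*r + 16) = (r - 4)*(r + 1)*(r - 4)
(5) = (t + 4)*(t^3 - 2*t^2) = t*(t + 4)*(t^2 - 2*t) = t*(t - 2)*(t + 4)*(t)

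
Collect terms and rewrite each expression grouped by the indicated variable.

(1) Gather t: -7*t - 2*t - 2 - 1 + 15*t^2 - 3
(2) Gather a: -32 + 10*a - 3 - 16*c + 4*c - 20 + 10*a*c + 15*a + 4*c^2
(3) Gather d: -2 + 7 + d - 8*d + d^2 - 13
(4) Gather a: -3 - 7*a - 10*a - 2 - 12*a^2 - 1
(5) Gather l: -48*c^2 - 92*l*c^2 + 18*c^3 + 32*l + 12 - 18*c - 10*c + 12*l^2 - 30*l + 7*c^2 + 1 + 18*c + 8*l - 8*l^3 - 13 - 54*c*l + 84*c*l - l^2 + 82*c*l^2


(1) = 15*t^2 - 9*t - 6
(2) = a*(10*c + 25) + 4*c^2 - 12*c - 55
(3) = d^2 - 7*d - 8
(4) = -12*a^2 - 17*a - 6
(5) = 18*c^3 - 41*c^2 - 10*c - 8*l^3 + l^2*(82*c + 11) + l*(-92*c^2 + 30*c + 10)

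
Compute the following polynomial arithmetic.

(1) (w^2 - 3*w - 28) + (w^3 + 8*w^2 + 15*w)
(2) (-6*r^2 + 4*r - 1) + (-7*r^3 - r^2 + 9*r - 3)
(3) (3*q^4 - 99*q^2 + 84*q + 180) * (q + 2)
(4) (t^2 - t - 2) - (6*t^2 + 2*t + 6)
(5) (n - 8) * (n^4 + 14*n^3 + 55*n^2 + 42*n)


(1) = w^3 + 9*w^2 + 12*w - 28
(2) = -7*r^3 - 7*r^2 + 13*r - 4
(3) = 3*q^5 + 6*q^4 - 99*q^3 - 114*q^2 + 348*q + 360
(4) = -5*t^2 - 3*t - 8
(5) = n^5 + 6*n^4 - 57*n^3 - 398*n^2 - 336*n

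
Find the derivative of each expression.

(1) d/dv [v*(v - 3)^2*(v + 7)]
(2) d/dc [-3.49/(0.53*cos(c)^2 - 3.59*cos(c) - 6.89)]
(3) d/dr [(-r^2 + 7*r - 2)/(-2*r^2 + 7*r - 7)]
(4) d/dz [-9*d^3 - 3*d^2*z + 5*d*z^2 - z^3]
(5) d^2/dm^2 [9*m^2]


(1) = 4*v^3 + 3*v^2 - 66*v + 63
(2) = (12.5291 - 3.6994*cos(c))*sin(c)/(-0.53*cos(c)^2 + 3.59*cos(c) + 6.89)^2
(3) = (7*r^2 + 6*r - 35)/(4*r^4 - 28*r^3 + 77*r^2 - 98*r + 49)
(4) = -3*d^2 + 10*d*z - 3*z^2
(5) = 18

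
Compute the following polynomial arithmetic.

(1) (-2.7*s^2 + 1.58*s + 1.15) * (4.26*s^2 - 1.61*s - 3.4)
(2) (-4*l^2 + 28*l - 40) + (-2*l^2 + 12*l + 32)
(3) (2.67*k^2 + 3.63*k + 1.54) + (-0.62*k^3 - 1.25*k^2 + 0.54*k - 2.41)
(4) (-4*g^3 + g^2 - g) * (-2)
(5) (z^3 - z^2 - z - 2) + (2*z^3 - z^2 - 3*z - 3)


(1) = -11.502*s^4 + 11.0778*s^3 + 11.5352*s^2 - 7.2235*s - 3.91
(2) = -6*l^2 + 40*l - 8
(3) = -0.62*k^3 + 1.42*k^2 + 4.17*k - 0.87
(4) = 8*g^3 - 2*g^2 + 2*g
(5) = 3*z^3 - 2*z^2 - 4*z - 5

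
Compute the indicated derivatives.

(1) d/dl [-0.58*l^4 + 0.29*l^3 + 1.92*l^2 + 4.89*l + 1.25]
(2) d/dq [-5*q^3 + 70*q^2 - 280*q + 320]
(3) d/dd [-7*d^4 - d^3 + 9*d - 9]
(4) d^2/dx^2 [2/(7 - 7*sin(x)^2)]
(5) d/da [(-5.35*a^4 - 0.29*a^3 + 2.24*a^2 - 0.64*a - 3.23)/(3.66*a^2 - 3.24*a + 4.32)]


(1) = -2.32*l^3 + 0.87*l^2 + 3.84*l + 4.89
(2) = -15*q^2 + 140*q - 280
(3) = -28*d^3 - 3*d^2 + 9
(4) = (12 - 8*cos(x)^2)/(7*cos(x)^4)
(5) = (-39.162*a^5 + 50.9406*a^4 - 90.5688*a^3 - 8.6736*a^2 + 42.9972*a - 13.23)/(13.3956*a^4 - 23.7168*a^3 + 42.12*a^2 - 27.9936*a + 18.6624)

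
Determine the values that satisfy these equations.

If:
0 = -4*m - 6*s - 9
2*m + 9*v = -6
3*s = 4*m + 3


Then:
m = -5/4
s = -2/3
v = -7/18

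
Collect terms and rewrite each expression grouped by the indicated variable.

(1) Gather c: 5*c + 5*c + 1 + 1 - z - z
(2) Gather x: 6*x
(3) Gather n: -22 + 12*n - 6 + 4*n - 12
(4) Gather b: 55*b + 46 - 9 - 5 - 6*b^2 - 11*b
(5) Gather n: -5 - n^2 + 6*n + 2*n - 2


(1) = 10*c - 2*z + 2
(2) = 6*x
(3) = 16*n - 40
(4) = -6*b^2 + 44*b + 32
(5) = -n^2 + 8*n - 7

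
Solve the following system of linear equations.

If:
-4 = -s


Then:
s = 4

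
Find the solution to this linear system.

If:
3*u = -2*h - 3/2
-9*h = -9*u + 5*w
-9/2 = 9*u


Then:
h = 0
u = -1/2
w = -9/10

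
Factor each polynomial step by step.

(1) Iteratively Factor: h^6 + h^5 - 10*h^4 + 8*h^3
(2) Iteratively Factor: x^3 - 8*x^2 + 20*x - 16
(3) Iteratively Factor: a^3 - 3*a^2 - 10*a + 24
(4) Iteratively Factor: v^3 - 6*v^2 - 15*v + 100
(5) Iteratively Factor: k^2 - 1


(1) = (h)*(h^5 + h^4 - 10*h^3 + 8*h^2) = h*(h + 4)*(h^4 - 3*h^3 + 2*h^2) = h^2*(h + 4)*(h^3 - 3*h^2 + 2*h) = h^2*(h - 1)*(h + 4)*(h^2 - 2*h) = h^2*(h - 2)*(h - 1)*(h + 4)*(h)
(2) = (x - 2)*(x^2 - 6*x + 8) = (x - 4)*(x - 2)*(x - 2)
(3) = (a - 2)*(a^2 - a - 12) = (a - 2)*(a + 3)*(a - 4)
(4) = (v - 5)*(v^2 - v - 20) = (v - 5)^2*(v + 4)
(5) = (k + 1)*(k - 1)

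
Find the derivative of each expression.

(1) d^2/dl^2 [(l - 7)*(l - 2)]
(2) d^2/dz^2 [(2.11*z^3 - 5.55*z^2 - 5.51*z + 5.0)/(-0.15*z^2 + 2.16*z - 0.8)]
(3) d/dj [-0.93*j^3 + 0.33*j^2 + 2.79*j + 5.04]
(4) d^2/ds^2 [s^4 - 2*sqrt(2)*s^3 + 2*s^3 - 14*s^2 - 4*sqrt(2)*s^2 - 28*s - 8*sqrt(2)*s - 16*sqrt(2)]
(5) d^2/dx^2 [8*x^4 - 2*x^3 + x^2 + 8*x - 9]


(1) = 2
(2) = (-15.338082*z^3 + 17.20548*z^2 - 2.3496*z - 19.30944)/(0.003375*z^6 - 0.1458*z^5 + 2.15352*z^4 - 11.632896*z^3 + 11.48544*z^2 - 4.1472*z + 0.512)
(3) = -2.79*j^2 + 0.66*j + 2.79
(4) = 12*s^2 - 12*sqrt(2)*s + 12*s - 28 - 8*sqrt(2)
(5) = 96*x^2 - 12*x + 2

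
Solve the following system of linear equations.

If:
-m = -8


Then:
m = 8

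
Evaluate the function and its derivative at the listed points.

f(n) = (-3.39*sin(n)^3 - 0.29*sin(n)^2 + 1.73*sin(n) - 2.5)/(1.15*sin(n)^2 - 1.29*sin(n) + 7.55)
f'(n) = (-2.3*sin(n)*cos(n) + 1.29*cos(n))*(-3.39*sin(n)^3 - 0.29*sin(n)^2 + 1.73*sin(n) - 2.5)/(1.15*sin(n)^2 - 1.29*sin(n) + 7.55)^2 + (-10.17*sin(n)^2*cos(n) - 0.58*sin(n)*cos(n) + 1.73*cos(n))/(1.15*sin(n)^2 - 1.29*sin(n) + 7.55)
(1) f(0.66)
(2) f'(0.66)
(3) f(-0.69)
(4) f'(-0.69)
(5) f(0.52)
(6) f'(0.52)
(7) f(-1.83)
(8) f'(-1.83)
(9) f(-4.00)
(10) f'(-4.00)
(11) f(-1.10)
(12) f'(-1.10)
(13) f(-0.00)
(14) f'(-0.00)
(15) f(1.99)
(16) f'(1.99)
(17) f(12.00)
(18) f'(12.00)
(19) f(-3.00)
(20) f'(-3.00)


(1) = -0.32
(2) = -0.26
(3) = -0.32
(4) = -0.25
(5) = -0.30
(6) = -0.13
(7) = -0.14
(8) = 0.20
(9) = -0.39
(10) = 0.39
(11) = -0.19
(12) = -0.31
(13) = -0.33
(14) = 0.17
(15) = -0.51
(16) = 0.38
(17) = -0.35
(18) = -0.17
(19) = -0.35
(20) = -0.13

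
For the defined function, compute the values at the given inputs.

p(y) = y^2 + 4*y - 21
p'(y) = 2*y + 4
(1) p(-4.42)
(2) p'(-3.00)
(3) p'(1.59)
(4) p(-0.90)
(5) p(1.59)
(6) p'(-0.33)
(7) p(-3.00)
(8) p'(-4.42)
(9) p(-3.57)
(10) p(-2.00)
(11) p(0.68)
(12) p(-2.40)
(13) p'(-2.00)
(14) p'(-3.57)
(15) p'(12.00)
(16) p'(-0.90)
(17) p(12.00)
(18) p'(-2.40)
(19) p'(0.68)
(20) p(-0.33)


(1) = -19.14
(2) = -2.00
(3) = 7.18
(4) = -23.79
(5) = -12.11
(6) = 3.34
(7) = -24.00
(8) = -4.84
(9) = -22.54
(10) = -25.00
(11) = -17.82
(12) = -24.84
(13) = 0.00
(14) = -3.14
(15) = 28.00
(16) = 2.20
(17) = 171.00
(18) = -0.80
(19) = 5.36
(20) = -22.21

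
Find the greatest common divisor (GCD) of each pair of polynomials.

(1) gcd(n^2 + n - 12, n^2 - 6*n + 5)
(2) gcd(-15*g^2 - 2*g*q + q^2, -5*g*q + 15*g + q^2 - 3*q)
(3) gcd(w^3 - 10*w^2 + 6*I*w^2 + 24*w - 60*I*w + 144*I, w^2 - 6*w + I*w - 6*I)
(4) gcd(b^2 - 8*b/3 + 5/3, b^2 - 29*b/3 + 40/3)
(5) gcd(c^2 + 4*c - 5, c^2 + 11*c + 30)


(1) = 1
(2) = gcd((-5*g + q)*(3*g + q), (-5*g + q)*(q - 3)) = -5*g + q
(3) = w - 6
(4) = gcd((b - 5/3)*(b - 1), (b - 8)*(b - 5/3)) = b - 5/3
(5) = c + 5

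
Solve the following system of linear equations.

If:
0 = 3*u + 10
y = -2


Then:
u = -10/3
y = -2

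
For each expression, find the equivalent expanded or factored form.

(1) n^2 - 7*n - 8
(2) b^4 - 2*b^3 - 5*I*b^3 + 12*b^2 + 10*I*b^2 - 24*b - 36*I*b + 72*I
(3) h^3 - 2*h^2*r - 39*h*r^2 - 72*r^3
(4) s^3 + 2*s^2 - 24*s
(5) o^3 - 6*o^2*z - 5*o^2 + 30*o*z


(1) = (n - 8)*(n + 1)
(2) = (b - 2)*(b - 6*I)*(b - 2*I)*(b + 3*I)
(3) = (h - 8*r)*(h + 3*r)^2
(4) = s*(s - 4)*(s + 6)
(5) = o*(o - 5)*(o - 6*z)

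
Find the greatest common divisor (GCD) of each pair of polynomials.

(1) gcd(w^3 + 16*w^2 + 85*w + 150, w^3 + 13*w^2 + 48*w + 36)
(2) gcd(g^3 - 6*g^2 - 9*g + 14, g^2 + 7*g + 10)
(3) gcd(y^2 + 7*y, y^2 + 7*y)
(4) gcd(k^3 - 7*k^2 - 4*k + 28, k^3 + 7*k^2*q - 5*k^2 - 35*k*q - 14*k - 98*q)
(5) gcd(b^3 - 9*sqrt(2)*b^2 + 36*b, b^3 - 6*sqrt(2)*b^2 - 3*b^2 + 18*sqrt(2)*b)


(1) = gcd((w + 5)^2*(w + 6), (w + 1)*(w + 6)^2) = w + 6
(2) = gcd((g - 7)*(g - 1)*(g + 2), (g + 2)*(g + 5)) = g + 2
(3) = y^2 + 7*y
(4) = gcd((k - 7)*(k - 2)*(k + 2), (k - 7)*(k + 2)*(k + 7*q)) = k^2 - 5*k - 14
(5) = gcd(b*(b - 6*sqrt(2))*(b - 3*sqrt(2)), b*(b - 3)*(b - 6*sqrt(2))) = b^2 - 6*sqrt(2)*b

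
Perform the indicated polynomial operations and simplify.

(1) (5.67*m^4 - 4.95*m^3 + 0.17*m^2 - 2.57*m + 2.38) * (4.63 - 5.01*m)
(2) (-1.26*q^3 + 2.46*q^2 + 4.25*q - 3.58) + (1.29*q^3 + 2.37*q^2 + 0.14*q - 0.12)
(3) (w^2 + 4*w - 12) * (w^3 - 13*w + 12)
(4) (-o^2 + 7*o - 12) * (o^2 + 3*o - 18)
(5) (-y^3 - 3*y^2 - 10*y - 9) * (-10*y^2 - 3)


(1) = -28.4067*m^5 + 51.0516*m^4 - 23.7702*m^3 + 13.6628*m^2 - 23.8229*m + 11.0194
(2) = 0.03*q^3 + 4.83*q^2 + 4.39*q - 3.7
(3) = w^5 + 4*w^4 - 25*w^3 - 40*w^2 + 204*w - 144
(4) = -o^4 + 4*o^3 + 27*o^2 - 162*o + 216
(5) = 10*y^5 + 30*y^4 + 103*y^3 + 99*y^2 + 30*y + 27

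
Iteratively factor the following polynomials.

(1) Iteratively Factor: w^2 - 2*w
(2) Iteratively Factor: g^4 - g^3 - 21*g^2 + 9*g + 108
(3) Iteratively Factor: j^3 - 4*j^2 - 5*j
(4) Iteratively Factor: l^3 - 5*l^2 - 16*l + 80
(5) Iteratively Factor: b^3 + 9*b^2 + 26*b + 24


(1) = (w - 2)*(w)
(2) = (g + 3)*(g^3 - 4*g^2 - 9*g + 36) = (g - 3)*(g + 3)*(g^2 - g - 12) = (g - 4)*(g - 3)*(g + 3)*(g + 3)
(3) = (j - 5)*(j^2 + j) = j*(j - 5)*(j + 1)
(4) = (l + 4)*(l^2 - 9*l + 20) = (l - 4)*(l + 4)*(l - 5)
(5) = (b + 3)*(b^2 + 6*b + 8) = (b + 2)*(b + 3)*(b + 4)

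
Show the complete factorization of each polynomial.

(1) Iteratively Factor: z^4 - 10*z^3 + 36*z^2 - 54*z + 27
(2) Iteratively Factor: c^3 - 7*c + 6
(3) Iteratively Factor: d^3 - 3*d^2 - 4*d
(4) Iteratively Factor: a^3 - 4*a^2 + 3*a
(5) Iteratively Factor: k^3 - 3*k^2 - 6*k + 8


(1) = (z - 3)*(z^3 - 7*z^2 + 15*z - 9) = (z - 3)^2*(z^2 - 4*z + 3) = (z - 3)^3*(z - 1)
(2) = (c - 2)*(c^2 + 2*c - 3) = (c - 2)*(c - 1)*(c + 3)
(3) = (d - 4)*(d^2 + d) = (d - 4)*(d + 1)*(d)
(4) = (a)*(a^2 - 4*a + 3) = a*(a - 1)*(a - 3)
(5) = (k - 4)*(k^2 + k - 2) = (k - 4)*(k + 2)*(k - 1)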